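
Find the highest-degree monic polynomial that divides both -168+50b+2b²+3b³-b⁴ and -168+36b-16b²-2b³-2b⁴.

Repeated division with remainder:
  -b⁴+3b³+2b²+50b-168 = (1/2)(-2b⁴-2b³-16b²+36b-168) + (4b³+10b²+32b-84)
  -2b⁴-2b³-16b²+36b-168 = (-(1/2)b+3/4)(4b³+10b²+32b-84) + (-(15/2)b²-30b-105)
  4b³+10b²+32b-84 = (-(8/15)b+4/5)(-(15/2)b²-30b-105) + (0)
Last nonzero remainder: -(15/2)b²-30b-105. Dividing through by -15/2 gives the monic gcd b²+4b+14.

14+4b+b²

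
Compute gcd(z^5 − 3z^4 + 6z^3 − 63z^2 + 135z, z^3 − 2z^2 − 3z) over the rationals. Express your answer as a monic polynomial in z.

Euclidean algorithm in ℚ[z]:
  z^5 − 3z^4 + 6z^3 − 63z^2 + 135z = (z^2 − z + 7)(z^3 − 2z^2 − 3z) + (−52z^2 + 156z)
  z^3 − 2z^2 − 3z = (−(1/52)z − 1/52)(−52z^2 + 156z) + (0)
Last nonzero remainder: −52z^2 + 156z. Dividing through by −52 gives the monic gcd z^2 − 3z.

z^2 − 3z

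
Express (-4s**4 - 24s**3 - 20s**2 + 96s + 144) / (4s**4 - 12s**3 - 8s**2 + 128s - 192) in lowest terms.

(-s**2 - 5s - 6)/(s**2 - 4s + 8)

Apply the Euclidean algorithm:
  -4s**4 - 24s**3 - 20s**2 + 96s + 144 = (-1)(4s**4 - 12s**3 - 8s**2 + 128s - 192) + (-36s**3 - 28s**2 + 224s - 48)
  4s**4 - 12s**3 - 8s**2 + 128s - 192 = (-(1/9)s + 34/81)(-36s**3 - 28s**2 + 224s - 48) + ((2320/81)s**2 + (2320/81)s - 4640/27)
  -36s**3 - 28s**2 + 224s - 48 = (-(729/580)s + 81/290)((2320/81)s**2 + (2320/81)s - 4640/27) + (0)
Last nonzero remainder: (2320/81)s**2 + (2320/81)s - 4640/27. Dividing through by 2320/81 gives the monic gcd s**2 + s - 6.
Cancel s**2 + s - 6 from numerator and denominator to get the reduced form.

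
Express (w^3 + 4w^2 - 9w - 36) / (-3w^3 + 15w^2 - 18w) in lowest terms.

(-w^2 - 7w - 12)/(3w^2 - 6w)

By polynomial division,
  w^3 + 4w^2 - 9w - 36 = (-1/3)(-3w^3 + 15w^2 - 18w) + (9w^2 - 15w - 36)
  -3w^3 + 15w^2 - 18w = (-(1/3)w + 10/9)(9w^2 - 15w - 36) + (-(40/3)w + 40)
  9w^2 - 15w - 36 = (-(27/40)w - 9/10)(-(40/3)w + 40) + (0)
Last nonzero remainder: -(40/3)w + 40. Dividing through by -40/3 gives the monic gcd w - 3.
Cancel w - 3 from numerator and denominator to get the reduced form.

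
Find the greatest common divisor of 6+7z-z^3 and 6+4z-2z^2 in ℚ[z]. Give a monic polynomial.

-3-2z+z^2

Apply the Euclidean algorithm:
  -z^3+7z+6 = ((1/2)z+1)(-2z^2+4z+6) + (0)
Last nonzero remainder: -2z^2+4z+6. Dividing through by -2 gives the monic gcd z^2-2z-3.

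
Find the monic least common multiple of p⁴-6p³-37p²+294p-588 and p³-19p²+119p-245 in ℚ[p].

By polynomial division,
  p⁴-6p³-37p²+294p-588 = (p+13)(p³-19p²+119p-245) + (91p²-1008p+2597)
  p³-19p²+119p-245 = ((1/91)p-103/1183)(91p²-1008p+2597) + ((456/169)p-3192/169)
  91p²-1008p+2597 = ((15379/456)p-62699/456)((456/169)p-3192/169) + (0)
Last nonzero remainder: (456/169)p-3192/169. Dividing through by 456/169 gives the monic gcd p-7.
Then lcm(f, g) = f·g / gcd(f, g); expanding and making the result monic gives the answer.

p⁶-18p⁵+70p⁴+528p³-5411p²+17346p-20580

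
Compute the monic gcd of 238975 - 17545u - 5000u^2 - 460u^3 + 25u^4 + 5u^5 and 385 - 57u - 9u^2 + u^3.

By polynomial division,
  5u^5 + 25u^4 - 460u^3 - 5000u^2 - 17545u + 238975 = (5u^2 + 70u + 455)(u^3 - 9u^2 - 57u + 385) + (1160u^2 - 18560u + 63800)
  u^3 - 9u^2 - 57u + 385 = ((1/1160)u + 7/1160)(1160u^2 - 18560u + 63800) + (0)
Last nonzero remainder: 1160u^2 - 18560u + 63800. Dividing through by 1160 gives the monic gcd u^2 - 16u + 55.

55 - 16u + u^2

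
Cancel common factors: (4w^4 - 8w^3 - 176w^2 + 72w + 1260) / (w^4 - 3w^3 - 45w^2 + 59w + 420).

(4w - 12)/(w - 4)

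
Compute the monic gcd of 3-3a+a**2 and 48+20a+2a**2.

Euclidean algorithm in ℚ[a]:
  a**2-3a+3 = (1/2)(2a**2+20a+48) + (-13a-21)
  2a**2+20a+48 = (-(2/13)a-218/169)(-13a-21) + (3534/169)
  -13a-21 = (-(2197/3534)a-1183/1178)(3534/169) + (0)
The last nonzero remainder is the constant 3534/169, so the polynomials are coprime and gcd = 1.

1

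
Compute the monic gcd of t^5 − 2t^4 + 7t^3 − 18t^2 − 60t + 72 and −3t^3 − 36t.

t^2 + 12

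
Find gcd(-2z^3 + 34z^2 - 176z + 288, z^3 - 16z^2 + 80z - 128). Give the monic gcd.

Euclidean algorithm in ℚ[z]:
  -2z^3 + 34z^2 - 176z + 288 = (-2)(z^3 - 16z^2 + 80z - 128) + (2z^2 - 16z + 32)
  z^3 - 16z^2 + 80z - 128 = ((1/2)z - 4)(2z^2 - 16z + 32) + (0)
Last nonzero remainder: 2z^2 - 16z + 32. Dividing through by 2 gives the monic gcd z^2 - 8z + 16.

z^2 - 8z + 16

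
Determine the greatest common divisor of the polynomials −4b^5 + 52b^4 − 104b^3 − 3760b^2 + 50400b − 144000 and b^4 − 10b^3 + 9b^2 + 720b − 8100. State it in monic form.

b^3 − 19b^2 + 180b − 900

Apply the Euclidean algorithm:
  −4b^5 + 52b^4 − 104b^3 − 3760b^2 + 50400b − 144000 = (−4b + 12)(b^4 − 10b^3 + 9b^2 + 720b − 8100) + (52b^3 − 988b^2 + 9360b − 46800)
  b^4 − 10b^3 + 9b^2 + 720b − 8100 = ((1/52)b + 9/52)(52b^3 − 988b^2 + 9360b − 46800) + (0)
Last nonzero remainder: 52b^3 − 988b^2 + 9360b − 46800. Dividing through by 52 gives the monic gcd b^3 − 19b^2 + 180b − 900.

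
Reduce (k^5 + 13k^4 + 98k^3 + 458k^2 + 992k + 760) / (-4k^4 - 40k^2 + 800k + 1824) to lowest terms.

(-k^2 - 7k - 10)/(4k - 24)

Apply the Euclidean algorithm:
  k^5 + 13k^4 + 98k^3 + 458k^2 + 992k + 760 = (-(1/4)k - 13/4)(-4k^4 - 40k^2 + 800k + 1824) + (88k^3 + 528k^2 + 4048k + 6688)
  -4k^4 - 40k^2 + 800k + 1824 = (-(1/22)k + 3/11)(88k^3 + 528k^2 + 4048k + 6688) + (0)
Last nonzero remainder: 88k^3 + 528k^2 + 4048k + 6688. Dividing through by 88 gives the monic gcd k^3 + 6k^2 + 46k + 76.
Cancel k^3 + 6k^2 + 46k + 76 from numerator and denominator to get the reduced form.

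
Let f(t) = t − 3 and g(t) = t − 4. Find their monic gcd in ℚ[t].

By polynomial division,
  t − 3 = (t − 4) + (1)
  t − 4 = (t − 4)(1) + (0)
The last nonzero remainder is the constant 1, so the polynomials are coprime and gcd = 1.

1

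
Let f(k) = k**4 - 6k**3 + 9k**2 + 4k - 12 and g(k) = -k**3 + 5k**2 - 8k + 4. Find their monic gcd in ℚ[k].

k**2 - 4k + 4

Apply the Euclidean algorithm:
  k**4 - 6k**3 + 9k**2 + 4k - 12 = (-k + 1)(-k**3 + 5k**2 - 8k + 4) + (-4k**2 + 16k - 16)
  -k**3 + 5k**2 - 8k + 4 = ((1/4)k - 1/4)(-4k**2 + 16k - 16) + (0)
Last nonzero remainder: -4k**2 + 16k - 16. Dividing through by -4 gives the monic gcd k**2 - 4k + 4.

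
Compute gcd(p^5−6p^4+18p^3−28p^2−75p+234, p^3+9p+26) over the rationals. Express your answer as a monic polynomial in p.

p^3+9p+26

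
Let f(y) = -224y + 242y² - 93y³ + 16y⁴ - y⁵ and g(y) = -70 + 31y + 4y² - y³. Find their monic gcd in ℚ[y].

14 - 9y + y²

By polynomial division,
  -y⁵ + 16y⁴ - 93y³ + 242y² - 224y = (y² - 12y + 76)(-y³ + 4y² + 31y - 70) + (380y² - 3420y + 5320)
  -y³ + 4y² + 31y - 70 = (-(1/380)y - 1/76)(380y² - 3420y + 5320) + (0)
Last nonzero remainder: 380y² - 3420y + 5320. Dividing through by 380 gives the monic gcd y² - 9y + 14.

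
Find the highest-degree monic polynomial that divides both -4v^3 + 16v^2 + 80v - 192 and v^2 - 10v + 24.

v - 6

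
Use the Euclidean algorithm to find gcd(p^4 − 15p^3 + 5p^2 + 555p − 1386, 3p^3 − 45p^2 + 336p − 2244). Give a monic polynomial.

p − 11

By polynomial division,
  p^4 − 15p^3 + 5p^2 + 555p − 1386 = ((1/3)p)(3p^3 − 45p^2 + 336p − 2244) + (−107p^2 + 1303p − 1386)
  3p^3 − 45p^2 + 336p − 2244 = (−(3/107)p + 906/11449)(−107p^2 + 1303p − 1386) + ((2221440/11449)p − 24435840/11449)
  −107p^2 + 1303p − 1386 = (−(1225043/2221440)p + 240429/370240)((2221440/11449)p − 24435840/11449) + (0)
Last nonzero remainder: (2221440/11449)p − 24435840/11449. Dividing through by 2221440/11449 gives the monic gcd p − 11.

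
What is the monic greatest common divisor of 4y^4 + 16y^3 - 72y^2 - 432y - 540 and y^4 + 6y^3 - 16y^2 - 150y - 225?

Apply the Euclidean algorithm:
  4y^4 + 16y^3 - 72y^2 - 432y - 540 = (4)(y^4 + 6y^3 - 16y^2 - 150y - 225) + (-8y^3 - 8y^2 + 168y + 360)
  y^4 + 6y^3 - 16y^2 - 150y - 225 = (-(1/8)y - 5/8)(-8y^3 - 8y^2 + 168y + 360) + (0)
Last nonzero remainder: -8y^3 - 8y^2 + 168y + 360. Dividing through by -8 gives the monic gcd y^3 + y^2 - 21y - 45.

y^3 + y^2 - 21y - 45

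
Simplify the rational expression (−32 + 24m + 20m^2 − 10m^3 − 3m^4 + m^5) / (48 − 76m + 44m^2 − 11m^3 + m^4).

(−4 + 3m^2 + m^3)/(6 − 5m + m^2)

By polynomial division,
  m^5 − 3m^4 − 10m^3 + 20m^2 + 24m − 32 = (m + 8)(m^4 − 11m^3 + 44m^2 − 76m + 48) + (34m^3 − 256m^2 + 584m − 416)
  m^4 − 11m^3 + 44m^2 − 76m + 48 = ((1/34)m − 59/578)(34m^3 − 256m^2 + 584m − 416) + ((200/289)m^2 − (1200/289)m + 1600/289)
  34m^3 − 256m^2 + 584m − 416 = ((4913/100)m − 3757/50)((200/289)m^2 − (1200/289)m + 1600/289) + (0)
Last nonzero remainder: (200/289)m^2 − (1200/289)m + 1600/289. Dividing through by 200/289 gives the monic gcd m^2 − 6m + 8.
Cancel m^2 − 6m + 8 from numerator and denominator to get the reduced form.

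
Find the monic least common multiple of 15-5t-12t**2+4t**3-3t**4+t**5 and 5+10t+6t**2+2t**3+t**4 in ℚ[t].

15+10t-17t**2-8t**3+t**4-2t**5+t**6

Apply the Euclidean algorithm:
  t**5-3t**4+4t**3-12t**2-5t+15 = (t-5)(t**4+2t**3+6t**2+10t+5) + (8t**3+8t**2+40t+40)
  t**4+2t**3+6t**2+10t+5 = ((1/8)t+1/8)(8t**3+8t**2+40t+40) + (0)
Last nonzero remainder: 8t**3+8t**2+40t+40. Dividing through by 8 gives the monic gcd t**3+t**2+5t+5.
Then lcm(f, g) = f·g / gcd(f, g); expanding and making the result monic gives the answer.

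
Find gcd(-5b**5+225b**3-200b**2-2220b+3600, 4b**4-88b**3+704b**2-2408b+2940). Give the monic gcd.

Euclidean algorithm in ℚ[b]:
  -5b**5+225b**3-200b**2-2220b+3600 = (-(5/4)b-55/2)(4b**4-88b**3+704b**2-2408b+2940) + (-1315b**3+16150b**2-64765b+84450)
  4b**4-88b**3+704b**2-2408b+2940 = (-(4/1315)b+10224/345845)(-1315b**3+16150b**2-64765b+84450) + ((2044900/69169)b**2-(16359200/69169)b+30673500/69169)
  -1315b**3+16150b**2-64765b+84450 = (-(18191447/408980)b+38942147/204490)((2044900/69169)b**2-(16359200/69169)b+30673500/69169) + (0)
Last nonzero remainder: (2044900/69169)b**2-(16359200/69169)b+30673500/69169. Dividing through by 2044900/69169 gives the monic gcd b**2-8b+15.

b**2-8b+15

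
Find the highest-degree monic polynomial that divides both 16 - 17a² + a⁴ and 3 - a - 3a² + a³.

Repeated division with remainder:
  a⁴ - 17a² + 16 = (a + 3)(a³ - 3a² - a + 3) + (-7a² + 7)
  a³ - 3a² - a + 3 = (-(1/7)a + 3/7)(-7a² + 7) + (0)
Last nonzero remainder: -7a² + 7. Dividing through by -7 gives the monic gcd a² - 1.

-1 + a²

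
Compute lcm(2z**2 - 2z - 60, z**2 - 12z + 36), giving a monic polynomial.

Euclidean algorithm in ℚ[z]:
  2z**2 - 2z - 60 = (2)(z**2 - 12z + 36) + (22z - 132)
  z**2 - 12z + 36 = ((1/22)z - 3/11)(22z - 132) + (0)
Last nonzero remainder: 22z - 132. Dividing through by 22 gives the monic gcd z - 6.
Then lcm(f, g) = f·g / gcd(f, g); expanding and making the result monic gives the answer.

z**3 - 7z**2 - 24z + 180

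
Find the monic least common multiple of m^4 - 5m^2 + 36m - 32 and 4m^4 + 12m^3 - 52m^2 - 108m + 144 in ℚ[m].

Euclidean algorithm in ℚ[m]:
  m^4 - 5m^2 + 36m - 32 = (1/4)(4m^4 + 12m^3 - 52m^2 - 108m + 144) + (-3m^3 + 8m^2 + 63m - 68)
  4m^4 + 12m^3 - 52m^2 - 108m + 144 = (-(4/3)m - 68/9)(-3m^3 + 8m^2 + 63m - 68) + ((832/9)m^2 + (832/3)m - 3328/9)
  -3m^3 + 8m^2 + 63m - 68 = (-(27/832)m + 153/832)((832/9)m^2 + (832/3)m - 3328/9) + (0)
Last nonzero remainder: (832/9)m^2 + (832/3)m - 3328/9. Dividing through by 832/9 gives the monic gcd m^2 + 3m - 4.
Then lcm(f, g) = f·g / gcd(f, g); expanding and making the result monic gives the answer.

m^6 - 14m^4 + 36m^3 + 13m^2 - 324m + 288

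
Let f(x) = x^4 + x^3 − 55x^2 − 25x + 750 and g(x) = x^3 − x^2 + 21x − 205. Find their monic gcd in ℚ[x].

x − 5

Euclidean algorithm in ℚ[x]:
  x^4 + x^3 − 55x^2 − 25x + 750 = (x + 2)(x^3 − x^2 + 21x − 205) + (−74x^2 + 138x + 1160)
  x^3 − x^2 + 21x − 205 = (−(1/74)x − 16/1369)(−74x^2 + 138x + 1160) + ((52417/1369)x − 262085/1369)
  −74x^2 + 138x + 1160 = (−(101306/52417)x − 317608/52417)((52417/1369)x − 262085/1369) + (0)
Last nonzero remainder: (52417/1369)x − 262085/1369. Dividing through by 52417/1369 gives the monic gcd x − 5.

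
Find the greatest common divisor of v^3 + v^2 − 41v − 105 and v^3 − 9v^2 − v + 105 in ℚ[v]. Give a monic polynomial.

Euclidean algorithm in ℚ[v]:
  v^3 + v^2 − 41v − 105 = (v^3 − 9v^2 − v + 105) + (10v^2 − 40v − 210)
  v^3 − 9v^2 − v + 105 = ((1/10)v − 1/2)(10v^2 − 40v − 210) + (0)
Last nonzero remainder: 10v^2 − 40v − 210. Dividing through by 10 gives the monic gcd v^2 − 4v − 21.

v^2 − 4v − 21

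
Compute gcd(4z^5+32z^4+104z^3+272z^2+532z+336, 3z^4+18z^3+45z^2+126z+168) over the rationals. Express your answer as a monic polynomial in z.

z^3+4z^2+7z+28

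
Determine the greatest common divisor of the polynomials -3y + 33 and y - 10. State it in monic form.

1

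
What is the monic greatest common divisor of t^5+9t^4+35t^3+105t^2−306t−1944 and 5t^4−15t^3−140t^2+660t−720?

t^2+3t−18

By polynomial division,
  t^5+9t^4+35t^3+105t^2−306t−1944 = ((1/5)t+12/5)(5t^4−15t^3−140t^2+660t−720) + (99t^3+309t^2−1746t−216)
  5t^4−15t^3−140t^2+660t−720 = ((5/99)t−1010/3267)(99t^3+309t^2−1746t−216) + ((47600/1089)t^2+(47600/363)t−95200/121)
  99t^3+309t^2−1746t−216 = ((107811/47600)t+3267/11900)((47600/1089)t^2+(47600/363)t−95200/121) + (0)
Last nonzero remainder: (47600/1089)t^2+(47600/363)t−95200/121. Dividing through by 47600/1089 gives the monic gcd t^2+3t−18.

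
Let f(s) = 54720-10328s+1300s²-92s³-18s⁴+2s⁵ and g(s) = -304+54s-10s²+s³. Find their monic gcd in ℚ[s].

-304+54s-10s²+s³

Repeated division with remainder:
  2s⁵-18s⁴-92s³+1300s²-10328s+54720 = (2s²+2s-180)(s³-10s²+54s-304) + (0)
The last nonzero remainder s³-10s²+54s-304 is already monic.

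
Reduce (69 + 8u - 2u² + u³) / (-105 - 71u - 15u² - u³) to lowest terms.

(-23 + 5u - u²)/(35 + 12u + u²)

By polynomial division,
  u³ - 2u² + 8u + 69 = (-1)(-u³ - 15u² - 71u - 105) + (-17u² - 63u - 36)
  -u³ - 15u² - 71u - 105 = ((1/17)u + 192/289)(-17u² - 63u - 36) + (-(7811/289)u - 23433/289)
  -17u² - 63u - 36 = ((4913/7811)u + 3468/7811)(-(7811/289)u - 23433/289) + (0)
Last nonzero remainder: -(7811/289)u - 23433/289. Dividing through by -7811/289 gives the monic gcd u + 3.
Cancel u + 3 from numerator and denominator to get the reduced form.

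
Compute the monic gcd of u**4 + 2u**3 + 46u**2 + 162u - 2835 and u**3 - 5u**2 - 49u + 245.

Apply the Euclidean algorithm:
  u**4 + 2u**3 + 46u**2 + 162u - 2835 = (u + 7)(u**3 - 5u**2 - 49u + 245) + (130u**2 + 260u - 4550)
  u**3 - 5u**2 - 49u + 245 = ((1/130)u - 7/130)(130u**2 + 260u - 4550) + (0)
Last nonzero remainder: 130u**2 + 260u - 4550. Dividing through by 130 gives the monic gcd u**2 + 2u - 35.

u**2 + 2u - 35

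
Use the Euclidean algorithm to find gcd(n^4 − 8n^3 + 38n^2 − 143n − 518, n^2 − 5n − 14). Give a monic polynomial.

By polynomial division,
  n^4 − 8n^3 + 38n^2 − 143n − 518 = (n^2 − 3n + 37)(n^2 − 5n − 14) + (0)
The last nonzero remainder n^2 − 5n − 14 is already monic.

n^2 − 5n − 14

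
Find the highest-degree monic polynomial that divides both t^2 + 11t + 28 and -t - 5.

Euclidean algorithm in ℚ[t]:
  t^2 + 11t + 28 = (-t - 6)(-t - 5) + (-2)
  -t - 5 = ((1/2)t + 5/2)(-2) + (0)
The last nonzero remainder is the constant -2, so the polynomials are coprime and gcd = 1.

1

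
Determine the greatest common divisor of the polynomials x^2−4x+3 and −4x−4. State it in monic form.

1

Repeated division with remainder:
  x^2−4x+3 = (−(1/4)x+5/4)(−4x−4) + (8)
  −4x−4 = (−(1/2)x−1/2)(8) + (0)
The last nonzero remainder is the constant 8, so the polynomials are coprime and gcd = 1.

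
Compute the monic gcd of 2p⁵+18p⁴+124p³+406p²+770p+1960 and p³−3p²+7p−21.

p²+7

By polynomial division,
  2p⁵+18p⁴+124p³+406p²+770p+1960 = (2p²+24p+182)(p³−3p²+7p−21) + (826p²+5782)
  p³−3p²+7p−21 = ((1/826)p−3/826)(826p²+5782) + (0)
Last nonzero remainder: 826p²+5782. Dividing through by 826 gives the monic gcd p²+7.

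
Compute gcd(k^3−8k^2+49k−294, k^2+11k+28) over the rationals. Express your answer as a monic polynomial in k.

1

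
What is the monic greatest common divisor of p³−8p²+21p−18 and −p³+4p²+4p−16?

p−2

Euclidean algorithm in ℚ[p]:
  p³−8p²+21p−18 = (−1)(−p³+4p²+4p−16) + (−4p²+25p−34)
  −p³+4p²+4p−16 = ((1/4)p+9/16)(−4p²+25p−34) + (−(25/16)p+25/8)
  −4p²+25p−34 = ((64/25)p−272/25)(−(25/16)p+25/8) + (0)
Last nonzero remainder: −(25/16)p+25/8. Dividing through by −25/16 gives the monic gcd p−2.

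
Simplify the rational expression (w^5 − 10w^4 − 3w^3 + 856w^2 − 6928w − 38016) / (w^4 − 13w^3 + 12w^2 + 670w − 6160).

By polynomial division,
  w^5 − 10w^4 − 3w^3 + 856w^2 − 6928w − 38016 = (w + 3)(w^4 − 13w^3 + 12w^2 + 670w − 6160) + (24w^3 + 150w^2 − 2778w − 19536)
  w^4 − 13w^3 + 12w^2 + 670w − 6160 = ((1/24)w − 77/96)(24w^3 + 150w^2 − 2778w − 19536) + ((3969/16)w^2 − (11907/16)w − 43659/2)
  24w^3 + 150w^2 − 2778w − 19536 = ((128/1323)w + 1184/1323)((3969/16)w^2 − (11907/16)w − 43659/2) + (0)
Last nonzero remainder: (3969/16)w^2 − (11907/16)w − 43659/2. Dividing through by 3969/16 gives the monic gcd w^2 − 3w − 88.
Cancel w^2 − 3w − 88 from numerator and denominator to get the reduced form.

(w^3 − 7w^2 + 64w + 432)/(w^2 − 10w + 70)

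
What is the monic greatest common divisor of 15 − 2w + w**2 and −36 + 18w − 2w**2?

1

Euclidean algorithm in ℚ[w]:
  w**2 − 2w + 15 = (−1/2)(−2w**2 + 18w − 36) + (7w − 3)
  −2w**2 + 18w − 36 = (−(2/7)w + 120/49)(7w − 3) + (−1404/49)
  7w − 3 = (−(343/1404)w + 49/468)(−1404/49) + (0)
The last nonzero remainder is the constant −1404/49, so the polynomials are coprime and gcd = 1.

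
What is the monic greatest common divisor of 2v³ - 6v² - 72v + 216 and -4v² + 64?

1

Euclidean algorithm in ℚ[v]:
  2v³ - 6v² - 72v + 216 = (-(1/2)v + 3/2)(-4v² + 64) + (-40v + 120)
  -4v² + 64 = ((1/10)v + 3/10)(-40v + 120) + (28)
  -40v + 120 = (-(10/7)v + 30/7)(28) + (0)
The last nonzero remainder is the constant 28, so the polynomials are coprime and gcd = 1.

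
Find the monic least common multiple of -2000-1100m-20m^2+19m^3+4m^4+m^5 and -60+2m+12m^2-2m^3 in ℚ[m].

Apply the Euclidean algorithm:
  m^5+4m^4+19m^3-20m^2-1100m-2000 = (-(1/2)m^2-5m-40)(-2m^3+12m^2+2m-60) + (440m^2-1320m-4400)
  -2m^3+12m^2+2m-60 = (-(1/220)m+3/220)(440m^2-1320m-4400) + (0)
Last nonzero remainder: 440m^2-1320m-4400. Dividing through by 440 gives the monic gcd m^2-3m-10.
Then lcm(f, g) = f·g / gcd(f, g); expanding and making the result monic gives the answer.

6000+1300m-1040m^2-77m^3+7m^4+m^5+m^6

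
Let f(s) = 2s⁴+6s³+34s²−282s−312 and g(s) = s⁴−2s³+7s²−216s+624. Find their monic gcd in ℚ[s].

s³+2s²+15s−156

Euclidean algorithm in ℚ[s]:
  2s⁴+6s³+34s²−282s−312 = (2)(s⁴−2s³+7s²−216s+624) + (10s³+20s²+150s−1560)
  s⁴−2s³+7s²−216s+624 = ((1/10)s−2/5)(10s³+20s²+150s−1560) + (0)
Last nonzero remainder: 10s³+20s²+150s−1560. Dividing through by 10 gives the monic gcd s³+2s²+15s−156.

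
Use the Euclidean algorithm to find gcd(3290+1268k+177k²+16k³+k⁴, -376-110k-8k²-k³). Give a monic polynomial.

By polynomial division,
  k⁴+16k³+177k²+1268k+3290 = (-k-8)(-k³-8k²-110k-376) + (3k²+12k+282)
  -k³-8k²-110k-376 = (-(1/3)k-4/3)(3k²+12k+282) + (0)
Last nonzero remainder: 3k²+12k+282. Dividing through by 3 gives the monic gcd k²+4k+94.

94+4k+k²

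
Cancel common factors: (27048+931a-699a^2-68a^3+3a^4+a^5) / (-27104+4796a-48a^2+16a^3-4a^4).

(-483-146a-18a^2-a^3)/(484+44a+4a^2)

Repeated division with remainder:
  a^5+3a^4-68a^3-699a^2+931a+27048 = (-(1/4)a-7/4)(-4a^4+16a^3-48a^2+4796a-27104) + (-52a^3+416a^2+2548a-20384)
  -4a^4+16a^3-48a^2+4796a-27104 = ((1/13)a+4/13)(-52a^3+416a^2+2548a-20384) + (-372a^2+5580a-20832)
  -52a^3+416a^2+2548a-20384 = ((13/93)a+91/93)(-372a^2+5580a-20832) + (0)
Last nonzero remainder: -372a^2+5580a-20832. Dividing through by -372 gives the monic gcd a^2-15a+56.
Cancel a^2-15a+56 from numerator and denominator to get the reduced form.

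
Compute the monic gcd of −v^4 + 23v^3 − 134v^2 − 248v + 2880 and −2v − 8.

v + 4

Apply the Euclidean algorithm:
  −v^4 + 23v^3 − 134v^2 − 248v + 2880 = ((1/2)v^3 − (27/2)v^2 + 121v − 360)(−2v − 8) + (0)
Last nonzero remainder: −2v − 8. Dividing through by −2 gives the monic gcd v + 4.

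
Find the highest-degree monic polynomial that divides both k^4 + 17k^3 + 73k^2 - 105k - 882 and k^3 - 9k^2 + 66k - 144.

k - 3

By polynomial division,
  k^4 + 17k^3 + 73k^2 - 105k - 882 = (k + 26)(k^3 - 9k^2 + 66k - 144) + (241k^2 - 1677k + 2862)
  k^3 - 9k^2 + 66k - 144 = ((1/241)k - 492/58081)(241k^2 - 1677k + 2862) + ((2318520/58081)k - 6955560/58081)
  241k^2 - 1677k + 2862 = ((13997521/2318520)k - 9234879/386420)((2318520/58081)k - 6955560/58081) + (0)
Last nonzero remainder: (2318520/58081)k - 6955560/58081. Dividing through by 2318520/58081 gives the monic gcd k - 3.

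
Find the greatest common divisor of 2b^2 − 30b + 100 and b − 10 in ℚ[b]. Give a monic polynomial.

b − 10

Apply the Euclidean algorithm:
  2b^2 − 30b + 100 = (2b − 10)(b − 10) + (0)
The last nonzero remainder b − 10 is already monic.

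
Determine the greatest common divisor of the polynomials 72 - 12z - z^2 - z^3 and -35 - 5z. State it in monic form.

1

Apply the Euclidean algorithm:
  -z^3 - z^2 - 12z + 72 = ((1/5)z^2 - (6/5)z + 54/5)(-5z - 35) + (450)
  -5z - 35 = (-(1/90)z - 7/90)(450) + (0)
The last nonzero remainder is the constant 450, so the polynomials are coprime and gcd = 1.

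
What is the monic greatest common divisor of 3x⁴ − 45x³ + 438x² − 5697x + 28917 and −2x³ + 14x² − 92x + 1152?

x − 9

By polynomial division,
  3x⁴ − 45x³ + 438x² − 5697x + 28917 = (−(3/2)x + 12)(−2x³ + 14x² − 92x + 1152) + (132x² − 2865x + 15093)
  −2x³ + 14x² − 92x + 1152 = (−(1/66)x − 647/2904)(132x² − 2865x + 15093) + (−(485577/968)x + 4370193/968)
  132x² − 2865x + 15093 = (−(42592/161859)x + 541112/161859)(−(485577/968)x + 4370193/968) + (0)
Last nonzero remainder: −(485577/968)x + 4370193/968. Dividing through by −485577/968 gives the monic gcd x − 9.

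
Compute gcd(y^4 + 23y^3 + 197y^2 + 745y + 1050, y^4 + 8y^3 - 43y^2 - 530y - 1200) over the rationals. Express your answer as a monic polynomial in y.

y^3 + 16y^2 + 85y + 150

By polynomial division,
  y^4 + 23y^3 + 197y^2 + 745y + 1050 = (y^4 + 8y^3 - 43y^2 - 530y - 1200) + (15y^3 + 240y^2 + 1275y + 2250)
  y^4 + 8y^3 - 43y^2 - 530y - 1200 = ((1/15)y - 8/15)(15y^3 + 240y^2 + 1275y + 2250) + (0)
Last nonzero remainder: 15y^3 + 240y^2 + 1275y + 2250. Dividing through by 15 gives the monic gcd y^3 + 16y^2 + 85y + 150.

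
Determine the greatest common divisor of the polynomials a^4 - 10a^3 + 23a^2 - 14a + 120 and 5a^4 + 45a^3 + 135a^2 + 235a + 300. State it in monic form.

By polynomial division,
  a^4 - 10a^3 + 23a^2 - 14a + 120 = (1/5)(5a^4 + 45a^3 + 135a^2 + 235a + 300) + (-19a^3 - 4a^2 - 61a + 60)
  5a^4 + 45a^3 + 135a^2 + 235a + 300 = (-(5/19)a - 835/361)(-19a^3 - 4a^2 - 61a + 60) + ((39600/361)a^2 + (39600/361)a + 158400/361)
  -19a^3 - 4a^2 - 61a + 60 = (-(6859/39600)a + 361/2640)((39600/361)a^2 + (39600/361)a + 158400/361) + (0)
Last nonzero remainder: (39600/361)a^2 + (39600/361)a + 158400/361. Dividing through by 39600/361 gives the monic gcd a^2 + a + 4.

a^2 + a + 4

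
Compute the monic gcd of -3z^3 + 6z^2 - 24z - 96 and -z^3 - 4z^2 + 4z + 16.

z + 2

Repeated division with remainder:
  -3z^3 + 6z^2 - 24z - 96 = (3)(-z^3 - 4z^2 + 4z + 16) + (18z^2 - 36z - 144)
  -z^3 - 4z^2 + 4z + 16 = (-(1/18)z - 1/3)(18z^2 - 36z - 144) + (-16z - 32)
  18z^2 - 36z - 144 = (-(9/8)z + 9/2)(-16z - 32) + (0)
Last nonzero remainder: -16z - 32. Dividing through by -16 gives the monic gcd z + 2.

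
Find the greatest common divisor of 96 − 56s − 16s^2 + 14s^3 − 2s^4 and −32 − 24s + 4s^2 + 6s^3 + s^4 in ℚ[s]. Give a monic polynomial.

Euclidean algorithm in ℚ[s]:
  −2s^4 + 14s^3 − 16s^2 − 56s + 96 = (−2)(s^4 + 6s^3 + 4s^2 − 24s − 32) + (26s^3 − 8s^2 − 104s + 32)
  s^4 + 6s^3 + 4s^2 − 24s − 32 = ((1/26)s + 41/169)(26s^3 − 8s^2 − 104s + 32) + ((1680/169)s^2 − 6720/169)
  26s^3 − 8s^2 − 104s + 32 = ((2197/840)s − 169/210)((1680/169)s^2 − 6720/169) + (0)
Last nonzero remainder: (1680/169)s^2 − 6720/169. Dividing through by 1680/169 gives the monic gcd s^2 − 4.

−4 + s^2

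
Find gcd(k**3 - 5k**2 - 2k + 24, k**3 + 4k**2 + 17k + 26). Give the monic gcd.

Euclidean algorithm in ℚ[k]:
  k**3 - 5k**2 - 2k + 24 = (k**3 + 4k**2 + 17k + 26) + (-9k**2 - 19k - 2)
  k**3 + 4k**2 + 17k + 26 = (-(1/9)k - 17/81)(-9k**2 - 19k - 2) + ((1036/81)k + 2072/81)
  -9k**2 - 19k - 2 = (-(729/1036)k - 81/1036)((1036/81)k + 2072/81) + (0)
Last nonzero remainder: (1036/81)k + 2072/81. Dividing through by 1036/81 gives the monic gcd k + 2.

k + 2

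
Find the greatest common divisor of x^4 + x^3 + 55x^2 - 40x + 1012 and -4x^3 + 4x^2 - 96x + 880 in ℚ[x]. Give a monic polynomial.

Apply the Euclidean algorithm:
  x^4 + x^3 + 55x^2 - 40x + 1012 = (-(1/4)x - 1/2)(-4x^3 + 4x^2 - 96x + 880) + (33x^2 + 132x + 1452)
  -4x^3 + 4x^2 - 96x + 880 = (-(4/33)x + 20/33)(33x^2 + 132x + 1452) + (0)
Last nonzero remainder: 33x^2 + 132x + 1452. Dividing through by 33 gives the monic gcd x^2 + 4x + 44.

x^2 + 4x + 44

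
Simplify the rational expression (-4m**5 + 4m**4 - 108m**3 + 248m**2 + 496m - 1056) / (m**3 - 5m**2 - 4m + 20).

(-4m**3 + 4m**2 - 124m + 264)/(m - 5)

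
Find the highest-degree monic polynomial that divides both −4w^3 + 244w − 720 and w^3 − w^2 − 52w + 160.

w^2 − 9w + 20

Repeated division with remainder:
  −4w^3 + 244w − 720 = (−4)(w^3 − w^2 − 52w + 160) + (−4w^2 + 36w − 80)
  w^3 − w^2 − 52w + 160 = (−(1/4)w − 2)(−4w^2 + 36w − 80) + (0)
Last nonzero remainder: −4w^2 + 36w − 80. Dividing through by −4 gives the monic gcd w^2 − 9w + 20.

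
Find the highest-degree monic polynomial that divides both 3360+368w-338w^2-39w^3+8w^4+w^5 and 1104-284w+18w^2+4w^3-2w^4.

Euclidean algorithm in ℚ[w]:
  w^5+8w^4-39w^3-338w^2+368w+3360 = (-(1/2)w-5)(-2w^4+4w^3+18w^2-284w+1104) + (-10w^3-390w^2-500w+8880)
  -2w^4+4w^3+18w^2-284w+1104 = ((1/5)w-41/5)(-10w^3-390w^2-500w+8880) + (-3080w^2-6160w+73920)
  -10w^3-390w^2-500w+8880 = ((1/308)w+37/308)(-3080w^2-6160w+73920) + (0)
Last nonzero remainder: -3080w^2-6160w+73920. Dividing through by -3080 gives the monic gcd w^2+2w-24.

-24+2w+w^2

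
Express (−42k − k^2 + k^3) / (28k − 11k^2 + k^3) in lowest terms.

By polynomial division,
  k^3 − k^2 − 42k = (k^3 − 11k^2 + 28k) + (10k^2 − 70k)
  k^3 − 11k^2 + 28k = ((1/10)k − 2/5)(10k^2 − 70k) + (0)
Last nonzero remainder: 10k^2 − 70k. Dividing through by 10 gives the monic gcd k^2 − 7k.
Cancel k^2 − 7k from numerator and denominator to get the reduced form.

(6 + k)/(−4 + k)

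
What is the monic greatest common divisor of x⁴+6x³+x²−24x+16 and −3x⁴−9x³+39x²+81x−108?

x²+3x−4

Apply the Euclidean algorithm:
  x⁴+6x³+x²−24x+16 = (−1/3)(−3x⁴−9x³+39x²+81x−108) + (3x³+14x²+3x−20)
  −3x⁴−9x³+39x²+81x−108 = (−x+5/3)(3x³+14x²+3x−20) + ((56/3)x²+56x−224/3)
  3x³+14x²+3x−20 = ((9/56)x+15/56)((56/3)x²+56x−224/3) + (0)
Last nonzero remainder: (56/3)x²+56x−224/3. Dividing through by 56/3 gives the monic gcd x²+3x−4.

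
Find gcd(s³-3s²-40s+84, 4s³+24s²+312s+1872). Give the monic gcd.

s+6

Apply the Euclidean algorithm:
  s³-3s²-40s+84 = (1/4)(4s³+24s²+312s+1872) + (-9s²-118s-384)
  4s³+24s²+312s+1872 = (-(4/9)s+256/81)(-9s²-118s-384) + ((41656/81)s+83312/27)
  -9s²-118s-384 = (-(729/41656)s-648/5207)((41656/81)s+83312/27) + (0)
Last nonzero remainder: (41656/81)s+83312/27. Dividing through by 41656/81 gives the monic gcd s+6.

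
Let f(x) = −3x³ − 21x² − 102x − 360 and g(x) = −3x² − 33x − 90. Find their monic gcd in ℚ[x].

By polynomial division,
  −3x³ − 21x² − 102x − 360 = (x − 4)(−3x² − 33x − 90) + (−144x − 720)
  −3x² − 33x − 90 = ((1/48)x + 1/8)(−144x − 720) + (0)
Last nonzero remainder: −144x − 720. Dividing through by −144 gives the monic gcd x + 5.

x + 5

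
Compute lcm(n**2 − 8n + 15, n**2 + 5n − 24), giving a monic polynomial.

Euclidean algorithm in ℚ[n]:
  n**2 − 8n + 15 = (n**2 + 5n − 24) + (−13n + 39)
  n**2 + 5n − 24 = (−(1/13)n − 8/13)(−13n + 39) + (0)
Last nonzero remainder: −13n + 39. Dividing through by −13 gives the monic gcd n − 3.
Then lcm(f, g) = f·g / gcd(f, g); expanding and making the result monic gives the answer.

n**3 − 49n + 120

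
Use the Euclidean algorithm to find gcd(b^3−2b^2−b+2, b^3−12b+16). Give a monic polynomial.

Apply the Euclidean algorithm:
  b^3−2b^2−b+2 = (b^3−12b+16) + (−2b^2+11b−14)
  b^3−12b+16 = (−(1/2)b−11/4)(−2b^2+11b−14) + ((45/4)b−45/2)
  −2b^2+11b−14 = (−(8/45)b+28/45)((45/4)b−45/2) + (0)
Last nonzero remainder: (45/4)b−45/2. Dividing through by 45/4 gives the monic gcd b−2.

b−2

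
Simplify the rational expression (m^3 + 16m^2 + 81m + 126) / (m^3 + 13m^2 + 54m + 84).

Apply the Euclidean algorithm:
  m^3 + 16m^2 + 81m + 126 = (m^3 + 13m^2 + 54m + 84) + (3m^2 + 27m + 42)
  m^3 + 13m^2 + 54m + 84 = ((1/3)m + 4/3)(3m^2 + 27m + 42) + (4m + 28)
  3m^2 + 27m + 42 = ((3/4)m + 3/2)(4m + 28) + (0)
Last nonzero remainder: 4m + 28. Dividing through by 4 gives the monic gcd m + 7.
Cancel m + 7 from numerator and denominator to get the reduced form.

(m^2 + 9m + 18)/(m^2 + 6m + 12)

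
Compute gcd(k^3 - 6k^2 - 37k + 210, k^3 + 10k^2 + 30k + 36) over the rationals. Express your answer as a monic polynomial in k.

k + 6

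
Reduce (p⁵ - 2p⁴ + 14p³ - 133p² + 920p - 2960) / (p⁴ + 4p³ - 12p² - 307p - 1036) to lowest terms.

(p³ - 9p² + 40p - 80)/(p² - 3p - 28)

Apply the Euclidean algorithm:
  p⁵ - 2p⁴ + 14p³ - 133p² + 920p - 2960 = (p - 6)(p⁴ + 4p³ - 12p² - 307p - 1036) + (50p³ + 102p² + 114p - 9176)
  p⁴ + 4p³ - 12p² - 307p - 1036 = ((1/50)p + 49/1250)(50p³ + 102p² + 114p - 9176) + (-(11424/625)p² - (79968/625)p - 422688/625)
  50p³ + 102p² + 114p - 9176 = (-(15625/5712)p + 19375/1428)(-(11424/625)p² - (79968/625)p - 422688/625) + (0)
Last nonzero remainder: -(11424/625)p² - (79968/625)p - 422688/625. Dividing through by -11424/625 gives the monic gcd p² + 7p + 37.
Cancel p² + 7p + 37 from numerator and denominator to get the reduced form.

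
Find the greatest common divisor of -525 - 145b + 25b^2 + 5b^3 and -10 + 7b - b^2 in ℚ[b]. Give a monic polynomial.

By polynomial division,
  5b^3 + 25b^2 - 145b - 525 = (-5b - 60)(-b^2 + 7b - 10) + (225b - 1125)
  -b^2 + 7b - 10 = (-(1/225)b + 2/225)(225b - 1125) + (0)
Last nonzero remainder: 225b - 1125. Dividing through by 225 gives the monic gcd b - 5.

-5 + b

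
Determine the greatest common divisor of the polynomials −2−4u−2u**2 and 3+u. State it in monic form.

Repeated division with remainder:
  −2u**2−4u−2 = (−2u+2)(u+3) + (−8)
  u+3 = (−(1/8)u−3/8)(−8) + (0)
The last nonzero remainder is the constant −8, so the polynomials are coprime and gcd = 1.

1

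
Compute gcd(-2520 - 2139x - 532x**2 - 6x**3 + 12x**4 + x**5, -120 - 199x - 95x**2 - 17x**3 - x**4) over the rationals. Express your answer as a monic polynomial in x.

By polynomial division,
  x**5 + 12x**4 - 6x**3 - 532x**2 - 2139x - 2520 = (-x + 5)(-x**4 - 17x**3 - 95x**2 - 199x - 120) + (-16x**3 - 256x**2 - 1264x - 1920)
  -x**4 - 17x**3 - 95x**2 - 199x - 120 = ((1/16)x + 1/16)(-16x**3 - 256x**2 - 1264x - 1920) + (0)
Last nonzero remainder: -16x**3 - 256x**2 - 1264x - 1920. Dividing through by -16 gives the monic gcd x**3 + 16x**2 + 79x + 120.

120 + 79x + 16x**2 + x**3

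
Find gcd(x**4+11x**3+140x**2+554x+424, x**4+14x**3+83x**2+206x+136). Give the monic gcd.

x**2+5x+4

Repeated division with remainder:
  x**4+11x**3+140x**2+554x+424 = (x**4+14x**3+83x**2+206x+136) + (−3x**3+57x**2+348x+288)
  x**4+14x**3+83x**2+206x+136 = (−(1/3)x−11)(−3x**3+57x**2+348x+288) + (826x**2+4130x+3304)
  −3x**3+57x**2+348x+288 = (−(3/826)x+36/413)(826x**2+4130x+3304) + (0)
Last nonzero remainder: 826x**2+4130x+3304. Dividing through by 826 gives the monic gcd x**2+5x+4.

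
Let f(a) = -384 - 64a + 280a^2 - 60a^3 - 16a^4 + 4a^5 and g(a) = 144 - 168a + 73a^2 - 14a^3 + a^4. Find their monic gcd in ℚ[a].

12 - 7a + a^2

By polynomial division,
  4a^5 - 16a^4 - 60a^3 + 280a^2 - 64a - 384 = (4a + 40)(a^4 - 14a^3 + 73a^2 - 168a + 144) + (208a^3 - 1968a^2 + 6080a - 6144)
  a^4 - 14a^3 + 73a^2 - 168a + 144 = ((1/208)a - 59/2704)(208a^3 - 1968a^2 + 6080a - 6144) + ((140/169)a^2 - (980/169)a + 1680/169)
  208a^3 - 1968a^2 + 6080a - 6144 = ((8788/35)a - 21632/35)((140/169)a^2 - (980/169)a + 1680/169) + (0)
Last nonzero remainder: (140/169)a^2 - (980/169)a + 1680/169. Dividing through by 140/169 gives the monic gcd a^2 - 7a + 12.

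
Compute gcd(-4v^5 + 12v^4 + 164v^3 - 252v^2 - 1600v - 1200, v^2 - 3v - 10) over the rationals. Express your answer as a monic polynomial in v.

Apply the Euclidean algorithm:
  -4v^5 + 12v^4 + 164v^3 - 252v^2 - 1600v - 1200 = (-4v^3 + 124v + 120)(v^2 - 3v - 10) + (0)
The last nonzero remainder v^2 - 3v - 10 is already monic.

v^2 - 3v - 10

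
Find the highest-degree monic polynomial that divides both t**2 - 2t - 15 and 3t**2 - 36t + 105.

t - 5

Repeated division with remainder:
  t**2 - 2t - 15 = (1/3)(3t**2 - 36t + 105) + (10t - 50)
  3t**2 - 36t + 105 = ((3/10)t - 21/10)(10t - 50) + (0)
Last nonzero remainder: 10t - 50. Dividing through by 10 gives the monic gcd t - 5.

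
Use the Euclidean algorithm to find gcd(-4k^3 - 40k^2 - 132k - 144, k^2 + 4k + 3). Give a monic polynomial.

k + 3

Repeated division with remainder:
  -4k^3 - 40k^2 - 132k - 144 = (-4k - 24)(k^2 + 4k + 3) + (-24k - 72)
  k^2 + 4k + 3 = (-(1/24)k - 1/24)(-24k - 72) + (0)
Last nonzero remainder: -24k - 72. Dividing through by -24 gives the monic gcd k + 3.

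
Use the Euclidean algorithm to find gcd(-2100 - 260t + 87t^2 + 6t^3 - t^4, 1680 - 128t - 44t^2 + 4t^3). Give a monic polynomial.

420 - 32t - 11t^2 + t^3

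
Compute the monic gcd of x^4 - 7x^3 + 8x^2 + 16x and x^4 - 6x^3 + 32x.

Repeated division with remainder:
  x^4 - 7x^3 + 8x^2 + 16x = (x^4 - 6x^3 + 32x) + (-x^3 + 8x^2 - 16x)
  x^4 - 6x^3 + 32x = (-x - 2)(-x^3 + 8x^2 - 16x) + (0)
Last nonzero remainder: -x^3 + 8x^2 - 16x. Dividing through by -1 gives the monic gcd x^3 - 8x^2 + 16x.

x^3 - 8x^2 + 16x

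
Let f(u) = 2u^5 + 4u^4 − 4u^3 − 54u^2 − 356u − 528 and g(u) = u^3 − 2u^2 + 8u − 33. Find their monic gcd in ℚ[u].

u^2 + u + 11

Repeated division with remainder:
  2u^5 + 4u^4 − 4u^3 − 54u^2 − 356u − 528 = (2u^2 + 8u − 4)(u^3 − 2u^2 + 8u − 33) + (−60u^2 − 60u − 660)
  u^3 − 2u^2 + 8u − 33 = (−(1/60)u + 1/20)(−60u^2 − 60u − 660) + (0)
Last nonzero remainder: −60u^2 − 60u − 660. Dividing through by −60 gives the monic gcd u^2 + u + 11.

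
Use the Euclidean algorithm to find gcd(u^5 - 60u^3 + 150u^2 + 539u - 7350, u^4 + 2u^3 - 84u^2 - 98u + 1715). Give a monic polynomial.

By polynomial division,
  u^5 - 60u^3 + 150u^2 + 539u - 7350 = (u - 2)(u^4 + 2u^3 - 84u^2 - 98u + 1715) + (28u^3 + 80u^2 - 1372u - 3920)
  u^4 + 2u^3 - 84u^2 - 98u + 1715 = ((1/28)u - 3/98)(28u^3 + 80u^2 - 1372u - 3920) + (-(1595/49)u^2 + 1595)
  28u^3 + 80u^2 - 1372u - 3920 = (-(1372/1595)u - 784/319)(-(1595/49)u^2 + 1595) + (0)
Last nonzero remainder: -(1595/49)u^2 + 1595. Dividing through by -1595/49 gives the monic gcd u^2 - 49.

u^2 - 49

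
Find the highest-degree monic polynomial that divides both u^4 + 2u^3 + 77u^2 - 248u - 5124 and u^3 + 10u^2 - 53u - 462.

By polynomial division,
  u^4 + 2u^3 + 77u^2 - 248u - 5124 = (u - 8)(u^3 + 10u^2 - 53u - 462) + (210u^2 - 210u - 8820)
  u^3 + 10u^2 - 53u - 462 = ((1/210)u + 11/210)(210u^2 - 210u - 8820) + (0)
Last nonzero remainder: 210u^2 - 210u - 8820. Dividing through by 210 gives the monic gcd u^2 - u - 42.

u^2 - u - 42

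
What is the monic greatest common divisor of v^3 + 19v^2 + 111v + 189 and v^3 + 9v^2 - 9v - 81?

v^2 + 12v + 27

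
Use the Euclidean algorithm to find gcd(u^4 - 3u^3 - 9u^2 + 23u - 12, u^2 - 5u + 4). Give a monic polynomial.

u^2 - 5u + 4

Repeated division with remainder:
  u^4 - 3u^3 - 9u^2 + 23u - 12 = (u^2 + 2u - 3)(u^2 - 5u + 4) + (0)
The last nonzero remainder u^2 - 5u + 4 is already monic.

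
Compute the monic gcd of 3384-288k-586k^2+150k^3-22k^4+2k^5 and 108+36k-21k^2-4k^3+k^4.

Repeated division with remainder:
  2k^5-22k^4+150k^3-586k^2-288k+3384 = (2k-14)(k^4-4k^3-21k^2+36k+108) + (136k^3-952k^2+4896)
  k^4-4k^3-21k^2+36k+108 = ((1/136)k+3/136)(136k^3-952k^2+4896) + (0)
Last nonzero remainder: 136k^3-952k^2+4896. Dividing through by 136 gives the monic gcd k^3-7k^2+36.

36-7k^2+k^3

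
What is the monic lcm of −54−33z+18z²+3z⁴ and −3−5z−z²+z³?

54+69z−14z²−23z³+3z⁴−2z⁵+z⁶

Apply the Euclidean algorithm:
  3z⁴+18z²−33z−54 = (3z+3)(z³−z²−5z−3) + (36z²−9z−45)
  z³−z²−5z−3 = ((1/36)z−1/48)(36z²−9z−45) + (−(63/16)z−63/16)
  36z²−9z−45 = (−(64/7)z+80/7)(−(63/16)z−63/16) + (0)
Last nonzero remainder: −(63/16)z−63/16. Dividing through by −63/16 gives the monic gcd z+1.
Then lcm(f, g) = f·g / gcd(f, g); expanding and making the result monic gives the answer.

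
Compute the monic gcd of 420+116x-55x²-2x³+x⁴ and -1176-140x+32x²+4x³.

Apply the Euclidean algorithm:
  x⁴-2x³-55x²+116x+420 = ((1/4)x-5/2)(4x³+32x²-140x-1176) + (60x²+60x-2520)
  4x³+32x²-140x-1176 = ((1/15)x+7/15)(60x²+60x-2520) + (0)
Last nonzero remainder: 60x²+60x-2520. Dividing through by 60 gives the monic gcd x²+x-42.

-42+x+x²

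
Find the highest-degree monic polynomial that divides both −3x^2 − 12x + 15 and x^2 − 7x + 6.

Repeated division with remainder:
  −3x^2 − 12x + 15 = (−3)(x^2 − 7x + 6) + (−33x + 33)
  x^2 − 7x + 6 = (−(1/33)x + 2/11)(−33x + 33) + (0)
Last nonzero remainder: −33x + 33. Dividing through by −33 gives the monic gcd x − 1.

x − 1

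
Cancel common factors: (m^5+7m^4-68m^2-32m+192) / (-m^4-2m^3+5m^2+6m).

(-m^3-6m^2+32)/(m^2+m)

Euclidean algorithm in ℚ[m]:
  m^5+7m^4-68m^2-32m+192 = (-m-5)(-m^4-2m^3+5m^2+6m) + (-5m^3-37m^2-2m+192)
  -m^4-2m^3+5m^2+6m = ((1/5)m-27/25)(-5m^3-37m^2-2m+192) + (-(864/25)m^2-(864/25)m+5184/25)
  -5m^3-37m^2-2m+192 = ((125/864)m+25/27)(-(864/25)m^2-(864/25)m+5184/25) + (0)
Last nonzero remainder: -(864/25)m^2-(864/25)m+5184/25. Dividing through by -864/25 gives the monic gcd m^2+m-6.
Cancel m^2+m-6 from numerator and denominator to get the reduced form.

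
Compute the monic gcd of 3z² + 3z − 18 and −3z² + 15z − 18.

Repeated division with remainder:
  3z² + 3z − 18 = (−1)(−3z² + 15z − 18) + (18z − 36)
  −3z² + 15z − 18 = (−(1/6)z + 1/2)(18z − 36) + (0)
Last nonzero remainder: 18z − 36. Dividing through by 18 gives the monic gcd z − 2.

z − 2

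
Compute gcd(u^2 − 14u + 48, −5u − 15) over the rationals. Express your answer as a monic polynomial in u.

1

By polynomial division,
  u^2 − 14u + 48 = (−(1/5)u + 17/5)(−5u − 15) + (99)
  −5u − 15 = (−(5/99)u − 5/33)(99) + (0)
The last nonzero remainder is the constant 99, so the polynomials are coprime and gcd = 1.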